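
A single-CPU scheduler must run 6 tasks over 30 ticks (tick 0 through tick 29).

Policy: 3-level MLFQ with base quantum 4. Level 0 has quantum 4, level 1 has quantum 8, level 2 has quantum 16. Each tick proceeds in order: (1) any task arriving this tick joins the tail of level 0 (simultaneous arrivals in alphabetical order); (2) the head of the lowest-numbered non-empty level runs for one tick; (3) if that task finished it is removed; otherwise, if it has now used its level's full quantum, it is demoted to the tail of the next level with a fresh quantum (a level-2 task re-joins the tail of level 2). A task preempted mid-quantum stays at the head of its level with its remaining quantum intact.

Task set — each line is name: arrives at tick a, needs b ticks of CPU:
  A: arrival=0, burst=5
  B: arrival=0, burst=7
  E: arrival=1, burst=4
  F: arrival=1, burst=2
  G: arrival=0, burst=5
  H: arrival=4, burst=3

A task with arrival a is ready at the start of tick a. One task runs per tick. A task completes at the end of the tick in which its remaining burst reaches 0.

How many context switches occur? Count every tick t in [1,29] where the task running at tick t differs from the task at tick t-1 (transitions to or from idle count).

context switches = 9

t=0: L0/L1/L2 = ABG/-/- → run A
t=1: L0/L1/L2 = ABGEF/-/- → run A
t=2: L0/L1/L2 = ABGEF/-/- → run A
t=3: L0/L1/L2 = ABGEF/-/- → run A
t=4: L0/L1/L2 = BGEFH/A/- → run B
t=5: L0/L1/L2 = BGEFH/A/- → run B
t=6: L0/L1/L2 = BGEFH/A/- → run B
t=7: L0/L1/L2 = BGEFH/A/- → run B
t=8: L0/L1/L2 = GEFH/AB/- → run G
t=9: L0/L1/L2 = GEFH/AB/- → run G
t=10: L0/L1/L2 = GEFH/AB/- → run G
t=11: L0/L1/L2 = GEFH/AB/- → run G
t=12: L0/L1/L2 = EFH/ABG/- → run E
t=13: L0/L1/L2 = EFH/ABG/- → run E
t=14: L0/L1/L2 = EFH/ABG/- → run E
t=15: L0/L1/L2 = EFH/ABG/- → run E
t=16: L0/L1/L2 = FH/ABG/- → run F
t=17: L0/L1/L2 = FH/ABG/- → run F
t=18: L0/L1/L2 = H/ABG/- → run H
t=19: L0/L1/L2 = H/ABG/- → run H
t=20: L0/L1/L2 = H/ABG/- → run H
t=21: L0/L1/L2 = -/ABG/- → run A
t=22: L0/L1/L2 = -/BG/- → run B
t=23: L0/L1/L2 = -/BG/- → run B
t=24: L0/L1/L2 = -/BG/- → run B
t=25: L0/L1/L2 = -/G/- → run G
t=26: (idle)
t=27: (idle)
t=28: (idle)
t=29: (idle)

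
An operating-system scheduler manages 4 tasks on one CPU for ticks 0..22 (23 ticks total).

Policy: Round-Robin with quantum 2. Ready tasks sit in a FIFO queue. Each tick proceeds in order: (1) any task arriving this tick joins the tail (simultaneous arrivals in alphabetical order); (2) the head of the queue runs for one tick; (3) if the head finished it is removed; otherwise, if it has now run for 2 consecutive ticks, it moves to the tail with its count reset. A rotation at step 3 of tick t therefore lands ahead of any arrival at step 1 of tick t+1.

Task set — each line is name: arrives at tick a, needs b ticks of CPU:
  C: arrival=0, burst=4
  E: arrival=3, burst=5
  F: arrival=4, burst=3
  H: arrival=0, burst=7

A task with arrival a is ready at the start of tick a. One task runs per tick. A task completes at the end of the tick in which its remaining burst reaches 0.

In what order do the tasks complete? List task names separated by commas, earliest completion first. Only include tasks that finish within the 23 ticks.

completion order = C, F, E, H

t=0: queue=[C,H] q_used=0 → run C
t=1: queue=[C,H] q_used=1 → run C
t=2: queue=[H,C] q_used=0 → run H
t=3: queue=[H,C,E] q_used=1 → run H
t=4: queue=[C,E,H,F] q_used=0 → run C
t=5: queue=[C,E,H,F] q_used=1 → run C
t=6: queue=[E,H,F] q_used=0 → run E
t=7: queue=[E,H,F] q_used=1 → run E
t=8: queue=[H,F,E] q_used=0 → run H
t=9: queue=[H,F,E] q_used=1 → run H
t=10: queue=[F,E,H] q_used=0 → run F
t=11: queue=[F,E,H] q_used=1 → run F
t=12: queue=[E,H,F] q_used=0 → run E
t=13: queue=[E,H,F] q_used=1 → run E
t=14: queue=[H,F,E] q_used=0 → run H
t=15: queue=[H,F,E] q_used=1 → run H
t=16: queue=[F,E,H] q_used=0 → run F
t=17: queue=[E,H] q_used=0 → run E
t=18: queue=[H] q_used=0 → run H
t=19: (idle)
t=20: (idle)
t=21: (idle)
t=22: (idle)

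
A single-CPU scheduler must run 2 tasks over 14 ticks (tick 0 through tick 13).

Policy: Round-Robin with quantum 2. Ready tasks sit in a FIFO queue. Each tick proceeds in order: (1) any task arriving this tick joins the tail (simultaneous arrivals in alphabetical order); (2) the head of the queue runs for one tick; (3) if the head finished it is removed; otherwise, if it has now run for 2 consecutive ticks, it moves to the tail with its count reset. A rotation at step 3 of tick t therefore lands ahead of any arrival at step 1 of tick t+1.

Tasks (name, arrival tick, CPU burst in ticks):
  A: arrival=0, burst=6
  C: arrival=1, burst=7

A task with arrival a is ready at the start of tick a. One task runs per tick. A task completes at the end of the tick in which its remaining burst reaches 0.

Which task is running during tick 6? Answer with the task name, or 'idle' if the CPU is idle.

running at tick 6 = C

t=0: queue=[A] q_used=0 → run A
t=1: queue=[A,C] q_used=1 → run A
t=2: queue=[C,A] q_used=0 → run C
t=3: queue=[C,A] q_used=1 → run C
t=4: queue=[A,C] q_used=0 → run A
t=5: queue=[A,C] q_used=1 → run A
t=6: queue=[C,A] q_used=0 → run C
t=7: queue=[C,A] q_used=1 → run C
t=8: queue=[A,C] q_used=0 → run A
t=9: queue=[A,C] q_used=1 → run A
t=10: queue=[C] q_used=0 → run C
t=11: queue=[C] q_used=1 → run C
t=12: queue=[C] q_used=0 → run C
t=13: (idle)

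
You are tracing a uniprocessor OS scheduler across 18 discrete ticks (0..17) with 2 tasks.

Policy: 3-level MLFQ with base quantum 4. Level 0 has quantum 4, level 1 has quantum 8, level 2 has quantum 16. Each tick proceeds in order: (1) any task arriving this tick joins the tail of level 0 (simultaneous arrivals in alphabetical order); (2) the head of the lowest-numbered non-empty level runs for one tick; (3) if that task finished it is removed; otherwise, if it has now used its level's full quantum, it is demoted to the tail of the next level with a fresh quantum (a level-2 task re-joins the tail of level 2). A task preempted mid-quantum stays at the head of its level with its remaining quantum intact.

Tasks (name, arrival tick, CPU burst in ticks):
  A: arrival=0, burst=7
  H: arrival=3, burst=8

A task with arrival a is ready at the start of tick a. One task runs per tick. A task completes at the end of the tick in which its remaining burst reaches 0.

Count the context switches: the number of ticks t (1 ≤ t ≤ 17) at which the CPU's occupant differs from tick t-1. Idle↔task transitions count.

context switches = 4

t=0: L0/L1/L2 = A/-/- → run A
t=1: L0/L1/L2 = A/-/- → run A
t=2: L0/L1/L2 = A/-/- → run A
t=3: L0/L1/L2 = AH/-/- → run A
t=4: L0/L1/L2 = H/A/- → run H
t=5: L0/L1/L2 = H/A/- → run H
t=6: L0/L1/L2 = H/A/- → run H
t=7: L0/L1/L2 = H/A/- → run H
t=8: L0/L1/L2 = -/AH/- → run A
t=9: L0/L1/L2 = -/AH/- → run A
t=10: L0/L1/L2 = -/AH/- → run A
t=11: L0/L1/L2 = -/H/- → run H
t=12: L0/L1/L2 = -/H/- → run H
t=13: L0/L1/L2 = -/H/- → run H
t=14: L0/L1/L2 = -/H/- → run H
t=15: (idle)
t=16: (idle)
t=17: (idle)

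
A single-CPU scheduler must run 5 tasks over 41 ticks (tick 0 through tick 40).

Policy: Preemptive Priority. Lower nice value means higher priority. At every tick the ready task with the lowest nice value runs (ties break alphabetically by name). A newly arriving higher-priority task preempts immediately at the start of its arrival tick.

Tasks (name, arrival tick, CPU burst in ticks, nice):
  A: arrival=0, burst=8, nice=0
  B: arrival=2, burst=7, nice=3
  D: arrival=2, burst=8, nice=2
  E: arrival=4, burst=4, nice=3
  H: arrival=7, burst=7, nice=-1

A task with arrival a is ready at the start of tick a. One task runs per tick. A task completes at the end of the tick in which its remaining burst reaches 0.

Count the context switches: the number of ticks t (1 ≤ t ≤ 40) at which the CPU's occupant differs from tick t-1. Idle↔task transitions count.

context switches = 6

t=0: ready={A} → run A
t=1: ready={A} → run A
t=2: ready={A,B,D} → run A
t=3: ready={A,B,D} → run A
t=4: ready={A,B,D,E} → run A
t=5: ready={A,B,D,E} → run A
t=6: ready={A,B,D,E} → run A
t=7: ready={A,B,D,E,H} → run H
t=8: ready={A,B,D,E,H} → run H
t=9: ready={A,B,D,E,H} → run H
t=10: ready={A,B,D,E,H} → run H
t=11: ready={A,B,D,E,H} → run H
t=12: ready={A,B,D,E,H} → run H
t=13: ready={A,B,D,E,H} → run H
t=14: ready={A,B,D,E} → run A
t=15: ready={B,D,E} → run D
t=16: ready={B,D,E} → run D
t=17: ready={B,D,E} → run D
t=18: ready={B,D,E} → run D
t=19: ready={B,D,E} → run D
t=20: ready={B,D,E} → run D
t=21: ready={B,D,E} → run D
t=22: ready={B,D,E} → run D
t=23: ready={B,E} → run B
t=24: ready={B,E} → run B
t=25: ready={B,E} → run B
t=26: ready={B,E} → run B
t=27: ready={B,E} → run B
t=28: ready={B,E} → run B
t=29: ready={B,E} → run B
t=30: ready={E} → run E
t=31: ready={E} → run E
t=32: ready={E} → run E
t=33: ready={E} → run E
t=34: (idle)
t=35: (idle)
t=36: (idle)
t=37: (idle)
t=38: (idle)
t=39: (idle)
t=40: (idle)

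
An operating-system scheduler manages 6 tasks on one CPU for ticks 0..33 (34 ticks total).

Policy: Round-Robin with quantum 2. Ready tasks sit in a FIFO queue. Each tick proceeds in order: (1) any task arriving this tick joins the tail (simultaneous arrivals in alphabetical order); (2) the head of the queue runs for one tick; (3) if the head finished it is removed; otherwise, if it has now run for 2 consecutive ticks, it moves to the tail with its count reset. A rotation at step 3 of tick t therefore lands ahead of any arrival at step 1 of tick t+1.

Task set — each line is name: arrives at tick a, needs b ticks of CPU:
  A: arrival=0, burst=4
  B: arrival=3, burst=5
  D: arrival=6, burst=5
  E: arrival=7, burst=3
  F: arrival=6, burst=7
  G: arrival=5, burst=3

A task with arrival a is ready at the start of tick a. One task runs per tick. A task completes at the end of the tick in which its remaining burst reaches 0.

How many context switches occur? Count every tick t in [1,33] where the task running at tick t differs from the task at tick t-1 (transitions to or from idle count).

t=0: queue=[A] q_used=0 → run A
t=1: queue=[A] q_used=1 → run A
t=2: queue=[A] q_used=0 → run A
t=3: queue=[A,B] q_used=1 → run A
t=4: queue=[B] q_used=0 → run B
t=5: queue=[B,G] q_used=1 → run B
t=6: queue=[G,B,D,F] q_used=0 → run G
t=7: queue=[G,B,D,F,E] q_used=1 → run G
t=8: queue=[B,D,F,E,G] q_used=0 → run B
t=9: queue=[B,D,F,E,G] q_used=1 → run B
t=10: queue=[D,F,E,G,B] q_used=0 → run D
t=11: queue=[D,F,E,G,B] q_used=1 → run D
t=12: queue=[F,E,G,B,D] q_used=0 → run F
t=13: queue=[F,E,G,B,D] q_used=1 → run F
t=14: queue=[E,G,B,D,F] q_used=0 → run E
t=15: queue=[E,G,B,D,F] q_used=1 → run E
t=16: queue=[G,B,D,F,E] q_used=0 → run G
t=17: queue=[B,D,F,E] q_used=0 → run B
t=18: queue=[D,F,E] q_used=0 → run D
t=19: queue=[D,F,E] q_used=1 → run D
t=20: queue=[F,E,D] q_used=0 → run F
t=21: queue=[F,E,D] q_used=1 → run F
t=22: queue=[E,D,F] q_used=0 → run E
t=23: queue=[D,F] q_used=0 → run D
t=24: queue=[F] q_used=0 → run F
t=25: queue=[F] q_used=1 → run F
t=26: queue=[F] q_used=0 → run F
t=27: (idle)
t=28: (idle)
t=29: (idle)
t=30: (idle)
t=31: (idle)
t=32: (idle)
t=33: (idle)

context switches = 14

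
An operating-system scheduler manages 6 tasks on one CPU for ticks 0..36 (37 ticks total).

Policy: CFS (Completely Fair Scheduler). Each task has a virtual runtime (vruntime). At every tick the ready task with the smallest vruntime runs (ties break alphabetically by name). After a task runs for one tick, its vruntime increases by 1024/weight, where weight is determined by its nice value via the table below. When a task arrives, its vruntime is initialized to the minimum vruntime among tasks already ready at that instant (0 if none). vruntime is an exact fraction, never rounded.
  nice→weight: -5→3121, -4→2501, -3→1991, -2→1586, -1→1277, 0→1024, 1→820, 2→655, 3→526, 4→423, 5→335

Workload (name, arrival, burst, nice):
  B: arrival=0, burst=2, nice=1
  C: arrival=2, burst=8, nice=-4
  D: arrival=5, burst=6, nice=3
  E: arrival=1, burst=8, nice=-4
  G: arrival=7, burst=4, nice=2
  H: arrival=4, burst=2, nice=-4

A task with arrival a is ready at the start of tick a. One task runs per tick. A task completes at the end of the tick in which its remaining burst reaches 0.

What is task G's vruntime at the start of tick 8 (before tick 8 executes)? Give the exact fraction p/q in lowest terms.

vruntime(G, start of tick 8) = 1055488/327631

t=0: vr[B=0] → run B
t=1: vr[B=256/205 E=256/205] → run B
t=2: vr[C=256/205 E=256/205] → run C
t=3: vr[C=20736/12505 E=256/205] → run E
t=4: vr[C=20736/12505 E=20736/12505 H=20736/12505] → run C
t=5: vr[C=25856/12505 D=20736/12505 E=20736/12505 H=20736/12505] → run D
t=6: vr[C=25856/12505 D=11856128/3288815 E=20736/12505 H=20736/12505] → run E
t=7: vr[C=25856/12505 D=11856128/3288815 E=25856/12505 G=20736/12505 H=20736/12505] → run G
t=8: vr[C=25856/12505 D=11856128/3288815 E=25856/12505 G=1055488/327631 H=20736/12505] → run H
t=9: vr[C=25856/12505 D=11856128/3288815 E=25856/12505 G=1055488/327631 H=25856/12505] → run C
t=10: vr[C=30976/12505 D=11856128/3288815 E=25856/12505 G=1055488/327631 H=25856/12505] → run E
t=11: vr[C=30976/12505 D=11856128/3288815 E=30976/12505 G=1055488/327631 H=25856/12505] → run H
t=12: vr[C=30976/12505 D=11856128/3288815 E=30976/12505 G=1055488/327631] → run C
t=13: vr[C=36096/12505 D=11856128/3288815 E=30976/12505 G=1055488/327631] → run E
t=14: vr[C=36096/12505 D=11856128/3288815 E=36096/12505 G=1055488/327631] → run C
t=15: vr[C=41216/12505 D=11856128/3288815 E=36096/12505 G=1055488/327631] → run E
t=16: vr[C=41216/12505 D=11856128/3288815 E=41216/12505 G=1055488/327631] → run G
t=17: vr[C=41216/12505 D=11856128/3288815 E=41216/12505 G=7838464/1638155] → run C
t=18: vr[C=46336/12505 D=11856128/3288815 E=41216/12505 G=7838464/1638155] → run E
t=19: vr[C=46336/12505 D=11856128/3288815 E=46336/12505 G=7838464/1638155] → run D
t=20: vr[C=46336/12505 D=18258688/3288815 E=46336/12505 G=7838464/1638155] → run C
t=21: vr[C=51456/12505 D=18258688/3288815 E=46336/12505 G=7838464/1638155] → run E
t=22: vr[C=51456/12505 D=18258688/3288815 E=51456/12505 G=7838464/1638155] → run C
t=23: vr[D=18258688/3288815 E=51456/12505 G=7838464/1638155] → run E
t=24: vr[D=18258688/3288815 G=7838464/1638155] → run G
t=25: vr[D=18258688/3288815 G=10399488/1638155] → run D
t=26: vr[D=24661248/3288815 G=10399488/1638155] → run G
t=27: vr[D=24661248/3288815] → run D
t=28: vr[D=31063808/3288815] → run D
t=29: vr[D=37466368/3288815] → run D
t=30: (idle)
t=31: (idle)
t=32: (idle)
t=33: (idle)
t=34: (idle)
t=35: (idle)
t=36: (idle)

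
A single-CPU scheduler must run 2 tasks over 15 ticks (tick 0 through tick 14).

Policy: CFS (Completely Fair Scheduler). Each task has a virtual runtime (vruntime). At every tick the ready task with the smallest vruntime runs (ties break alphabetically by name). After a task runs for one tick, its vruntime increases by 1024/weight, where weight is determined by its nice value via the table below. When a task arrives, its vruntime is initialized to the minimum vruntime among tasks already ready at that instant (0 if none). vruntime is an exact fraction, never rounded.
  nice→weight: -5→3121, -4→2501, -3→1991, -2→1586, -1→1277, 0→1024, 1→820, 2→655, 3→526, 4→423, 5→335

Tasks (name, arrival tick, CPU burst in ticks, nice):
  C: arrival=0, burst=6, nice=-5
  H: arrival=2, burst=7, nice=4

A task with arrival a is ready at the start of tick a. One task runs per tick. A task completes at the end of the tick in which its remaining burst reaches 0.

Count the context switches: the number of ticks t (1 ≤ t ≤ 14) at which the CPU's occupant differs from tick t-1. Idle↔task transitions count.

context switches = 4

t=0: vr[C=0] → run C
t=1: vr[C=1024/3121] → run C
t=2: vr[C=2048/3121 H=2048/3121] → run C
t=3: vr[C=3072/3121 H=2048/3121] → run H
t=4: vr[C=3072/3121 H=4062208/1320183] → run C
t=5: vr[C=4096/3121 H=4062208/1320183] → run C
t=6: vr[C=5120/3121 H=4062208/1320183] → run C
t=7: vr[H=4062208/1320183] → run H
t=8: vr[H=7258112/1320183] → run H
t=9: vr[H=3484672/440061] → run H
t=10: vr[H=13649920/1320183] → run H
t=11: vr[H=16845824/1320183] → run H
t=12: vr[H=6680576/440061] → run H
t=13: (idle)
t=14: (idle)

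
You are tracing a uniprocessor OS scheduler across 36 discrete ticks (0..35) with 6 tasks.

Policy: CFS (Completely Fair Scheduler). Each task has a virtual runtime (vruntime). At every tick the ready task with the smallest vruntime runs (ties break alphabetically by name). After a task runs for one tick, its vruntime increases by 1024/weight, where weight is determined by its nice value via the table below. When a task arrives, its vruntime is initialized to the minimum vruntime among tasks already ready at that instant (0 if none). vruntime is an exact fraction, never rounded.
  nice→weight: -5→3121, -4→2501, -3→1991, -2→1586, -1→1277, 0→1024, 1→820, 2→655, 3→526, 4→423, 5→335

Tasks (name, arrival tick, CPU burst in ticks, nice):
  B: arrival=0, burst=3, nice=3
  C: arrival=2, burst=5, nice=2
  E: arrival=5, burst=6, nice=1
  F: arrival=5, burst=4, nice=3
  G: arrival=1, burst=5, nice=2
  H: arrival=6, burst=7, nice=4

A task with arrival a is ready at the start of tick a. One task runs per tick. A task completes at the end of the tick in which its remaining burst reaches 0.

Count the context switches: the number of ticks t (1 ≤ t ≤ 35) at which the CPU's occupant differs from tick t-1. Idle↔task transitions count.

context switches = 26

t=0: vr[B=0] → run B
t=1: vr[B=512/263 G=512/263] → run B
t=2: vr[B=1024/263 C=512/263 G=512/263] → run C
t=3: vr[B=1024/263 C=604672/172265 G=512/263] → run G
t=4: vr[B=1024/263 C=604672/172265 G=604672/172265] → run C
t=5: vr[B=1024/263 C=873984/172265 E=604672/172265 F=604672/172265 G=604672/172265] → run E
t=6: vr[B=1024/263 C=873984/172265 E=6722304/1412573 F=604672/172265 G=604672/172265 H=604672/172265] → run F
t=7: vr[B=1024/263 C=873984/172265 E=6722304/1412573 F=940032/172265 G=604672/172265 H=604672/172265] → run G
t=8: vr[B=1024/263 C=873984/172265 E=6722304/1412573 F=940032/172265 G=873984/172265 H=604672/172265] → run H
t=9: vr[B=1024/263 C=873984/172265 E=6722304/1412573 F=940032/172265 G=873984/172265 H=432175616/72868095] → run B
t=10: vr[C=873984/172265 E=6722304/1412573 F=940032/172265 G=873984/172265 H=432175616/72868095] → run E
t=11: vr[C=873984/172265 E=42431488/7062865 F=940032/172265 G=873984/172265 H=432175616/72868095] → run C
t=12: vr[C=1143296/172265 E=42431488/7062865 F=940032/172265 G=873984/172265 H=432175616/72868095] → run G
t=13: vr[C=1143296/172265 E=42431488/7062865 F=940032/172265 G=1143296/172265 H=432175616/72868095] → run F
t=14: vr[C=1143296/172265 E=42431488/7062865 F=1275392/172265 G=1143296/172265 H=432175616/72868095] → run H
t=15: vr[C=1143296/172265 E=42431488/7062865 F=1275392/172265 G=1143296/172265 H=608574976/72868095] → run E
t=16: vr[C=1143296/172265 E=51251456/7062865 F=1275392/172265 G=1143296/172265 H=608574976/72868095] → run C
t=17: vr[C=1412608/172265 E=51251456/7062865 F=1275392/172265 G=1143296/172265 H=608574976/72868095] → run G
t=18: vr[C=1412608/172265 E=51251456/7062865 F=1275392/172265 G=1412608/172265 H=608574976/72868095] → run E
t=19: vr[C=1412608/172265 E=60071424/7062865 F=1275392/172265 G=1412608/172265 H=608574976/72868095] → run F
t=20: vr[C=1412608/172265 E=60071424/7062865 F=1610752/172265 G=1412608/172265 H=608574976/72868095] → run C
t=21: vr[E=60071424/7062865 F=1610752/172265 G=1412608/172265 H=608574976/72868095] → run G
t=22: vr[E=60071424/7062865 F=1610752/172265 H=608574976/72868095] → run H
t=23: vr[E=60071424/7062865 F=1610752/172265 H=261658112/24289365] → run E
t=24: vr[E=68891392/7062865 F=1610752/172265 H=261658112/24289365] → run F
t=25: vr[E=68891392/7062865 H=261658112/24289365] → run E
t=26: vr[H=261658112/24289365] → run H
t=27: vr[H=961373696/72868095] → run H
t=28: vr[H=1137773056/72868095] → run H
t=29: vr[H=438057472/24289365] → run H
t=30: (idle)
t=31: (idle)
t=32: (idle)
t=33: (idle)
t=34: (idle)
t=35: (idle)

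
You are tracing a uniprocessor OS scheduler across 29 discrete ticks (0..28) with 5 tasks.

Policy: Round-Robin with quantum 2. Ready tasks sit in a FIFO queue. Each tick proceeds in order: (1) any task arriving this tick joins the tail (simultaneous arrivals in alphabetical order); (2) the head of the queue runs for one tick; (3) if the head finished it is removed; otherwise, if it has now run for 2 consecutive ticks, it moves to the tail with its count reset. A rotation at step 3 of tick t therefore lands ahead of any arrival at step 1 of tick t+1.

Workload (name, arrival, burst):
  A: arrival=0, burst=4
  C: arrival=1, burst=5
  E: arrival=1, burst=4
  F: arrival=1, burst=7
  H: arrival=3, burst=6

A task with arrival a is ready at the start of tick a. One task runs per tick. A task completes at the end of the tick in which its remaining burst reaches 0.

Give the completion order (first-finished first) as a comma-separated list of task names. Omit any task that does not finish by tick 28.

completion order = A, E, C, H, F

t=0: queue=[A] q_used=0 → run A
t=1: queue=[A,C,E,F] q_used=1 → run A
t=2: queue=[C,E,F,A] q_used=0 → run C
t=3: queue=[C,E,F,A,H] q_used=1 → run C
t=4: queue=[E,F,A,H,C] q_used=0 → run E
t=5: queue=[E,F,A,H,C] q_used=1 → run E
t=6: queue=[F,A,H,C,E] q_used=0 → run F
t=7: queue=[F,A,H,C,E] q_used=1 → run F
t=8: queue=[A,H,C,E,F] q_used=0 → run A
t=9: queue=[A,H,C,E,F] q_used=1 → run A
t=10: queue=[H,C,E,F] q_used=0 → run H
t=11: queue=[H,C,E,F] q_used=1 → run H
t=12: queue=[C,E,F,H] q_used=0 → run C
t=13: queue=[C,E,F,H] q_used=1 → run C
t=14: queue=[E,F,H,C] q_used=0 → run E
t=15: queue=[E,F,H,C] q_used=1 → run E
t=16: queue=[F,H,C] q_used=0 → run F
t=17: queue=[F,H,C] q_used=1 → run F
t=18: queue=[H,C,F] q_used=0 → run H
t=19: queue=[H,C,F] q_used=1 → run H
t=20: queue=[C,F,H] q_used=0 → run C
t=21: queue=[F,H] q_used=0 → run F
t=22: queue=[F,H] q_used=1 → run F
t=23: queue=[H,F] q_used=0 → run H
t=24: queue=[H,F] q_used=1 → run H
t=25: queue=[F] q_used=0 → run F
t=26: (idle)
t=27: (idle)
t=28: (idle)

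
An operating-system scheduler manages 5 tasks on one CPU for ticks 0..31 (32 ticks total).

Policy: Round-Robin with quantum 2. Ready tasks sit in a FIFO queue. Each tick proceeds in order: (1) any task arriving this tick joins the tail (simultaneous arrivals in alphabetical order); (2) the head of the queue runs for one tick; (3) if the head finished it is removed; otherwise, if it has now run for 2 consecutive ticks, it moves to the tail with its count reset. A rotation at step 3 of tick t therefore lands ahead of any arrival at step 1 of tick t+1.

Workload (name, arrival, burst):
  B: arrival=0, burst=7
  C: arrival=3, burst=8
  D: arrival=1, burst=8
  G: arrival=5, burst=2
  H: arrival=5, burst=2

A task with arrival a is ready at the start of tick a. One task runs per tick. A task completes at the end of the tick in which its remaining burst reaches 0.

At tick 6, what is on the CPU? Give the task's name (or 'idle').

t=0: queue=[B] q_used=0 → run B
t=1: queue=[B,D] q_used=1 → run B
t=2: queue=[D,B] q_used=0 → run D
t=3: queue=[D,B,C] q_used=1 → run D
t=4: queue=[B,C,D] q_used=0 → run B
t=5: queue=[B,C,D,G,H] q_used=1 → run B
t=6: queue=[C,D,G,H,B] q_used=0 → run C
t=7: queue=[C,D,G,H,B] q_used=1 → run C
t=8: queue=[D,G,H,B,C] q_used=0 → run D
t=9: queue=[D,G,H,B,C] q_used=1 → run D
t=10: queue=[G,H,B,C,D] q_used=0 → run G
t=11: queue=[G,H,B,C,D] q_used=1 → run G
t=12: queue=[H,B,C,D] q_used=0 → run H
t=13: queue=[H,B,C,D] q_used=1 → run H
t=14: queue=[B,C,D] q_used=0 → run B
t=15: queue=[B,C,D] q_used=1 → run B
t=16: queue=[C,D,B] q_used=0 → run C
t=17: queue=[C,D,B] q_used=1 → run C
t=18: queue=[D,B,C] q_used=0 → run D
t=19: queue=[D,B,C] q_used=1 → run D
t=20: queue=[B,C,D] q_used=0 → run B
t=21: queue=[C,D] q_used=0 → run C
t=22: queue=[C,D] q_used=1 → run C
t=23: queue=[D,C] q_used=0 → run D
t=24: queue=[D,C] q_used=1 → run D
t=25: queue=[C] q_used=0 → run C
t=26: queue=[C] q_used=1 → run C
t=27: (idle)
t=28: (idle)
t=29: (idle)
t=30: (idle)
t=31: (idle)

running at tick 6 = C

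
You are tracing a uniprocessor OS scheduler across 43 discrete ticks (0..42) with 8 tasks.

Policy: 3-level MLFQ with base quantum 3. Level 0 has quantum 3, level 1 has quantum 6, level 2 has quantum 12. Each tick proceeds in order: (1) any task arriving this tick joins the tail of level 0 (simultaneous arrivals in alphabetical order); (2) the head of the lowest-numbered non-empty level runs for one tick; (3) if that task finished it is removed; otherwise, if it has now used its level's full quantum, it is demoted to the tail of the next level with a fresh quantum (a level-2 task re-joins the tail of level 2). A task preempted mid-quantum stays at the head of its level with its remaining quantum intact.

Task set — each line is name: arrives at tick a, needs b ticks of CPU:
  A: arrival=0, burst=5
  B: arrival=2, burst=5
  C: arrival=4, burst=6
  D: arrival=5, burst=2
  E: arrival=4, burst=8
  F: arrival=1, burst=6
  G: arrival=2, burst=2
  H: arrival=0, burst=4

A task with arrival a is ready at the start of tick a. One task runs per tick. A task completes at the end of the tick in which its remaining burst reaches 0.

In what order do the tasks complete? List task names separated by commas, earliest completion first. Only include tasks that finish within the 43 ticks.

t=0: L0/L1/L2 = AH/-/- → run A
t=1: L0/L1/L2 = AHF/-/- → run A
t=2: L0/L1/L2 = AHFBG/-/- → run A
t=3: L0/L1/L2 = HFBG/A/- → run H
t=4: L0/L1/L2 = HFBGCE/A/- → run H
t=5: L0/L1/L2 = HFBGCED/A/- → run H
t=6: L0/L1/L2 = FBGCED/AH/- → run F
t=7: L0/L1/L2 = FBGCED/AH/- → run F
t=8: L0/L1/L2 = FBGCED/AH/- → run F
t=9: L0/L1/L2 = BGCED/AHF/- → run B
t=10: L0/L1/L2 = BGCED/AHF/- → run B
t=11: L0/L1/L2 = BGCED/AHF/- → run B
t=12: L0/L1/L2 = GCED/AHFB/- → run G
t=13: L0/L1/L2 = GCED/AHFB/- → run G
t=14: L0/L1/L2 = CED/AHFB/- → run C
t=15: L0/L1/L2 = CED/AHFB/- → run C
t=16: L0/L1/L2 = CED/AHFB/- → run C
t=17: L0/L1/L2 = ED/AHFBC/- → run E
t=18: L0/L1/L2 = ED/AHFBC/- → run E
t=19: L0/L1/L2 = ED/AHFBC/- → run E
t=20: L0/L1/L2 = D/AHFBCE/- → run D
t=21: L0/L1/L2 = D/AHFBCE/- → run D
t=22: L0/L1/L2 = -/AHFBCE/- → run A
t=23: L0/L1/L2 = -/AHFBCE/- → run A
t=24: L0/L1/L2 = -/HFBCE/- → run H
t=25: L0/L1/L2 = -/FBCE/- → run F
t=26: L0/L1/L2 = -/FBCE/- → run F
t=27: L0/L1/L2 = -/FBCE/- → run F
t=28: L0/L1/L2 = -/BCE/- → run B
t=29: L0/L1/L2 = -/BCE/- → run B
t=30: L0/L1/L2 = -/CE/- → run C
t=31: L0/L1/L2 = -/CE/- → run C
t=32: L0/L1/L2 = -/CE/- → run C
t=33: L0/L1/L2 = -/E/- → run E
t=34: L0/L1/L2 = -/E/- → run E
t=35: L0/L1/L2 = -/E/- → run E
t=36: L0/L1/L2 = -/E/- → run E
t=37: L0/L1/L2 = -/E/- → run E
t=38: (idle)
t=39: (idle)
t=40: (idle)
t=41: (idle)
t=42: (idle)

completion order = G, D, A, H, F, B, C, E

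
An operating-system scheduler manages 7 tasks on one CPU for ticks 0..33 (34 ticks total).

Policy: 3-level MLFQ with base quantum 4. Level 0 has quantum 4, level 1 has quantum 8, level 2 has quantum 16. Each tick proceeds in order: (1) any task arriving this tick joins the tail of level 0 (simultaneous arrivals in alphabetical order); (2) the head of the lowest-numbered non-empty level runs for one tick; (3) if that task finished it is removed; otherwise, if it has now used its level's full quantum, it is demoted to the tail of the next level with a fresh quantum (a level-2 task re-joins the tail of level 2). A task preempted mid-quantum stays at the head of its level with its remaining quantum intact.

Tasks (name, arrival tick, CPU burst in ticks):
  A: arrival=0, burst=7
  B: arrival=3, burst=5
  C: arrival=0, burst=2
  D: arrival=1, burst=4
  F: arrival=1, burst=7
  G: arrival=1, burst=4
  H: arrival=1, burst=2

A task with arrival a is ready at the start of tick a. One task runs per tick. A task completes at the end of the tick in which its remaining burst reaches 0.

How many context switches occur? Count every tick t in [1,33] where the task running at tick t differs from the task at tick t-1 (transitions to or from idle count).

t=0: L0/L1/L2 = AC/-/- → run A
t=1: L0/L1/L2 = ACDFGH/-/- → run A
t=2: L0/L1/L2 = ACDFGH/-/- → run A
t=3: L0/L1/L2 = ACDFGHB/-/- → run A
t=4: L0/L1/L2 = CDFGHB/A/- → run C
t=5: L0/L1/L2 = CDFGHB/A/- → run C
t=6: L0/L1/L2 = DFGHB/A/- → run D
t=7: L0/L1/L2 = DFGHB/A/- → run D
t=8: L0/L1/L2 = DFGHB/A/- → run D
t=9: L0/L1/L2 = DFGHB/A/- → run D
t=10: L0/L1/L2 = FGHB/A/- → run F
t=11: L0/L1/L2 = FGHB/A/- → run F
t=12: L0/L1/L2 = FGHB/A/- → run F
t=13: L0/L1/L2 = FGHB/A/- → run F
t=14: L0/L1/L2 = GHB/AF/- → run G
t=15: L0/L1/L2 = GHB/AF/- → run G
t=16: L0/L1/L2 = GHB/AF/- → run G
t=17: L0/L1/L2 = GHB/AF/- → run G
t=18: L0/L1/L2 = HB/AF/- → run H
t=19: L0/L1/L2 = HB/AF/- → run H
t=20: L0/L1/L2 = B/AF/- → run B
t=21: L0/L1/L2 = B/AF/- → run B
t=22: L0/L1/L2 = B/AF/- → run B
t=23: L0/L1/L2 = B/AF/- → run B
t=24: L0/L1/L2 = -/AFB/- → run A
t=25: L0/L1/L2 = -/AFB/- → run A
t=26: L0/L1/L2 = -/AFB/- → run A
t=27: L0/L1/L2 = -/FB/- → run F
t=28: L0/L1/L2 = -/FB/- → run F
t=29: L0/L1/L2 = -/FB/- → run F
t=30: L0/L1/L2 = -/B/- → run B
t=31: (idle)
t=32: (idle)
t=33: (idle)

context switches = 10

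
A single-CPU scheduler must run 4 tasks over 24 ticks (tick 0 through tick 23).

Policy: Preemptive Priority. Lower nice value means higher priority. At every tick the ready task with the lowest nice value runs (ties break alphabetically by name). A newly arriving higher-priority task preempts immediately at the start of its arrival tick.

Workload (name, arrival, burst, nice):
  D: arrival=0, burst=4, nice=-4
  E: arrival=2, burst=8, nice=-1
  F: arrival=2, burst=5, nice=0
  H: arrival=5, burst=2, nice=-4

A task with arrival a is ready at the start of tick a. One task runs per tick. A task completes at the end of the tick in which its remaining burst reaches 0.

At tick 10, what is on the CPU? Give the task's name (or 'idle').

running at tick 10 = E

t=0: ready={D} → run D
t=1: ready={D} → run D
t=2: ready={D,E,F} → run D
t=3: ready={D,E,F} → run D
t=4: ready={E,F} → run E
t=5: ready={E,F,H} → run H
t=6: ready={E,F,H} → run H
t=7: ready={E,F} → run E
t=8: ready={E,F} → run E
t=9: ready={E,F} → run E
t=10: ready={E,F} → run E
t=11: ready={E,F} → run E
t=12: ready={E,F} → run E
t=13: ready={E,F} → run E
t=14: ready={F} → run F
t=15: ready={F} → run F
t=16: ready={F} → run F
t=17: ready={F} → run F
t=18: ready={F} → run F
t=19: (idle)
t=20: (idle)
t=21: (idle)
t=22: (idle)
t=23: (idle)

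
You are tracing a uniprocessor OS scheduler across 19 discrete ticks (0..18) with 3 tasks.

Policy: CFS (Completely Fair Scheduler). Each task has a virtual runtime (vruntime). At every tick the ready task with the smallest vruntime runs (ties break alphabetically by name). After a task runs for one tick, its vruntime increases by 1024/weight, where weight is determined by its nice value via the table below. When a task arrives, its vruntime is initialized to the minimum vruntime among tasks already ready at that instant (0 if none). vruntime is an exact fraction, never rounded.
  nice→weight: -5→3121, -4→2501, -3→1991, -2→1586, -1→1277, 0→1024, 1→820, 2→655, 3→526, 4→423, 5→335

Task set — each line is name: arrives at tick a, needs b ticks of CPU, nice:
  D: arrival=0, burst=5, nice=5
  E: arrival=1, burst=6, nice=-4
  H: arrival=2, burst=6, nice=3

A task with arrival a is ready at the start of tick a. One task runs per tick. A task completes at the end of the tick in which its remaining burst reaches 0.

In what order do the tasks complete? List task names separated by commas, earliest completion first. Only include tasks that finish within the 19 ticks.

completion order = E, D, H

t=0: vr[D=0] → run D
t=1: vr[D=1024/335 E=1024/335] → run D
t=2: vr[D=2048/335 E=1024/335 H=1024/335] → run E
t=3: vr[D=2048/335 E=2904064/837835 H=1024/335] → run H
t=4: vr[D=2048/335 E=2904064/837835 H=440832/88105] → run E
t=5: vr[D=2048/335 E=3247104/837835 H=440832/88105] → run E
t=6: vr[D=2048/335 E=3590144/837835 H=440832/88105] → run E
t=7: vr[D=2048/335 E=3933184/837835 H=440832/88105] → run E
t=8: vr[D=2048/335 E=4276224/837835 H=440832/88105] → run H
t=9: vr[D=2048/335 E=4276224/837835 H=612352/88105] → run E
t=10: vr[D=2048/335 H=612352/88105] → run D
t=11: vr[D=3072/335 H=612352/88105] → run H
t=12: vr[D=3072/335 H=783872/88105] → run H
t=13: vr[D=3072/335 H=955392/88105] → run D
t=14: vr[D=4096/335 H=955392/88105] → run H
t=15: vr[D=4096/335 H=1126912/88105] → run D
t=16: vr[H=1126912/88105] → run H
t=17: (idle)
t=18: (idle)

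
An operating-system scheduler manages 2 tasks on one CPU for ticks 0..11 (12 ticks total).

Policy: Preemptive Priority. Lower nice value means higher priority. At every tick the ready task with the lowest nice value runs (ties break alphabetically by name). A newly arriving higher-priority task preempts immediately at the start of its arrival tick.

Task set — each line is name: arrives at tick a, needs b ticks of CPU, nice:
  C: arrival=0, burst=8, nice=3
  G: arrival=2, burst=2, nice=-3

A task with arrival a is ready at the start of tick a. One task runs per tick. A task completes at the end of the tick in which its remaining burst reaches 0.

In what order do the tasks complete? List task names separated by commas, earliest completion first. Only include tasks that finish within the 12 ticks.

t=0: ready={C} → run C
t=1: ready={C} → run C
t=2: ready={C,G} → run G
t=3: ready={C,G} → run G
t=4: ready={C} → run C
t=5: ready={C} → run C
t=6: ready={C} → run C
t=7: ready={C} → run C
t=8: ready={C} → run C
t=9: ready={C} → run C
t=10: (idle)
t=11: (idle)

completion order = G, C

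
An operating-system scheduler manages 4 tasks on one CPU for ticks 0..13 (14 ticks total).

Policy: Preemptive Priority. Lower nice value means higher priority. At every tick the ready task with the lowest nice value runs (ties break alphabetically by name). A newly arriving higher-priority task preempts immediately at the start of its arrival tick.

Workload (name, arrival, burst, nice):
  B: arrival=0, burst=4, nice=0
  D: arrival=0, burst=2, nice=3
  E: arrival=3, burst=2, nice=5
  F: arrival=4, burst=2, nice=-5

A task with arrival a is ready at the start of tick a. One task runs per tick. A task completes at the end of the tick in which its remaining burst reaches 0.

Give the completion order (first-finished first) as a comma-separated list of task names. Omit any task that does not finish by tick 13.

t=0: ready={B,D} → run B
t=1: ready={B,D} → run B
t=2: ready={B,D} → run B
t=3: ready={B,D,E} → run B
t=4: ready={D,E,F} → run F
t=5: ready={D,E,F} → run F
t=6: ready={D,E} → run D
t=7: ready={D,E} → run D
t=8: ready={E} → run E
t=9: ready={E} → run E
t=10: (idle)
t=11: (idle)
t=12: (idle)
t=13: (idle)

completion order = B, F, D, E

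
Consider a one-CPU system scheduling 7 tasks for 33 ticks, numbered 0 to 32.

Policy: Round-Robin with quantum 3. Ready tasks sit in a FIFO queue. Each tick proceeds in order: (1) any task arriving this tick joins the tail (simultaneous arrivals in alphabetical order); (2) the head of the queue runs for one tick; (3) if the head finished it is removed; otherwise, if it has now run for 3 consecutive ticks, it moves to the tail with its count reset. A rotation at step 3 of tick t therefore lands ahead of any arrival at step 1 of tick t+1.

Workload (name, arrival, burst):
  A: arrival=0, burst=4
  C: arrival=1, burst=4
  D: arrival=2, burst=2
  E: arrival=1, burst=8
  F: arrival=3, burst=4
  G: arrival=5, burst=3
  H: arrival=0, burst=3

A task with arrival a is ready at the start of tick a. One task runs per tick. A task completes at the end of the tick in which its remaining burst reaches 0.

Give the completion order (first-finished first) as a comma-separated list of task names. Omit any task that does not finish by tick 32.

completion order = H, D, A, G, C, F, E

t=0: queue=[A,H] q_used=0 → run A
t=1: queue=[A,H,C,E] q_used=1 → run A
t=2: queue=[A,H,C,E,D] q_used=2 → run A
t=3: queue=[H,C,E,D,A,F] q_used=0 → run H
t=4: queue=[H,C,E,D,A,F] q_used=1 → run H
t=5: queue=[H,C,E,D,A,F,G] q_used=2 → run H
t=6: queue=[C,E,D,A,F,G] q_used=0 → run C
t=7: queue=[C,E,D,A,F,G] q_used=1 → run C
t=8: queue=[C,E,D,A,F,G] q_used=2 → run C
t=9: queue=[E,D,A,F,G,C] q_used=0 → run E
t=10: queue=[E,D,A,F,G,C] q_used=1 → run E
t=11: queue=[E,D,A,F,G,C] q_used=2 → run E
t=12: queue=[D,A,F,G,C,E] q_used=0 → run D
t=13: queue=[D,A,F,G,C,E] q_used=1 → run D
t=14: queue=[A,F,G,C,E] q_used=0 → run A
t=15: queue=[F,G,C,E] q_used=0 → run F
t=16: queue=[F,G,C,E] q_used=1 → run F
t=17: queue=[F,G,C,E] q_used=2 → run F
t=18: queue=[G,C,E,F] q_used=0 → run G
t=19: queue=[G,C,E,F] q_used=1 → run G
t=20: queue=[G,C,E,F] q_used=2 → run G
t=21: queue=[C,E,F] q_used=0 → run C
t=22: queue=[E,F] q_used=0 → run E
t=23: queue=[E,F] q_used=1 → run E
t=24: queue=[E,F] q_used=2 → run E
t=25: queue=[F,E] q_used=0 → run F
t=26: queue=[E] q_used=0 → run E
t=27: queue=[E] q_used=1 → run E
t=28: (idle)
t=29: (idle)
t=30: (idle)
t=31: (idle)
t=32: (idle)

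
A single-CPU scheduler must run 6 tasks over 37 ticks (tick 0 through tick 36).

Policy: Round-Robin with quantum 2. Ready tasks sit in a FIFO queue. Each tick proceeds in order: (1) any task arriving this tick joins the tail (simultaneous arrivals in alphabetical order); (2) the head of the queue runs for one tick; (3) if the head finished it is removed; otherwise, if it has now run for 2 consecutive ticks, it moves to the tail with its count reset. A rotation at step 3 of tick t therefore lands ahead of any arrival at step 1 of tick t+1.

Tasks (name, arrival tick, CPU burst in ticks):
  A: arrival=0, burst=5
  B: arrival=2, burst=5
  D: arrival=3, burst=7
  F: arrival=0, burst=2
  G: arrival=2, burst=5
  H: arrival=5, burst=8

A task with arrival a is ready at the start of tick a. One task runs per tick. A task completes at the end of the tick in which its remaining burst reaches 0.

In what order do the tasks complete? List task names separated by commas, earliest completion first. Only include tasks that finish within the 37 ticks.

t=0: queue=[A,F] q_used=0 → run A
t=1: queue=[A,F] q_used=1 → run A
t=2: queue=[F,A,B,G] q_used=0 → run F
t=3: queue=[F,A,B,G,D] q_used=1 → run F
t=4: queue=[A,B,G,D] q_used=0 → run A
t=5: queue=[A,B,G,D,H] q_used=1 → run A
t=6: queue=[B,G,D,H,A] q_used=0 → run B
t=7: queue=[B,G,D,H,A] q_used=1 → run B
t=8: queue=[G,D,H,A,B] q_used=0 → run G
t=9: queue=[G,D,H,A,B] q_used=1 → run G
t=10: queue=[D,H,A,B,G] q_used=0 → run D
t=11: queue=[D,H,A,B,G] q_used=1 → run D
t=12: queue=[H,A,B,G,D] q_used=0 → run H
t=13: queue=[H,A,B,G,D] q_used=1 → run H
t=14: queue=[A,B,G,D,H] q_used=0 → run A
t=15: queue=[B,G,D,H] q_used=0 → run B
t=16: queue=[B,G,D,H] q_used=1 → run B
t=17: queue=[G,D,H,B] q_used=0 → run G
t=18: queue=[G,D,H,B] q_used=1 → run G
t=19: queue=[D,H,B,G] q_used=0 → run D
t=20: queue=[D,H,B,G] q_used=1 → run D
t=21: queue=[H,B,G,D] q_used=0 → run H
t=22: queue=[H,B,G,D] q_used=1 → run H
t=23: queue=[B,G,D,H] q_used=0 → run B
t=24: queue=[G,D,H] q_used=0 → run G
t=25: queue=[D,H] q_used=0 → run D
t=26: queue=[D,H] q_used=1 → run D
t=27: queue=[H,D] q_used=0 → run H
t=28: queue=[H,D] q_used=1 → run H
t=29: queue=[D,H] q_used=0 → run D
t=30: queue=[H] q_used=0 → run H
t=31: queue=[H] q_used=1 → run H
t=32: (idle)
t=33: (idle)
t=34: (idle)
t=35: (idle)
t=36: (idle)

completion order = F, A, B, G, D, H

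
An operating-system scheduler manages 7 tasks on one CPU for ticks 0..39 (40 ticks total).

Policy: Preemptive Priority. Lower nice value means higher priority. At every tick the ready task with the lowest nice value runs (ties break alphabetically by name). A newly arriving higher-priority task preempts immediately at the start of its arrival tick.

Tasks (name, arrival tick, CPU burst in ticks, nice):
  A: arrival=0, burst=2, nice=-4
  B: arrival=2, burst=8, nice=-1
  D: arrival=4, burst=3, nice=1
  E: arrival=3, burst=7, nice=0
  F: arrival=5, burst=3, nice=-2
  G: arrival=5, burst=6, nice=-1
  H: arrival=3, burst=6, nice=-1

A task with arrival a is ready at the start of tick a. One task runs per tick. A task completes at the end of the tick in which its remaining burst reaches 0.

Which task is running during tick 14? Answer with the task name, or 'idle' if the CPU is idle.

running at tick 14 = G

t=0: ready={A} → run A
t=1: ready={A} → run A
t=2: ready={B} → run B
t=3: ready={B,E,H} → run B
t=4: ready={B,D,E,H} → run B
t=5: ready={B,D,E,F,G,H} → run F
t=6: ready={B,D,E,F,G,H} → run F
t=7: ready={B,D,E,F,G,H} → run F
t=8: ready={B,D,E,G,H} → run B
t=9: ready={B,D,E,G,H} → run B
t=10: ready={B,D,E,G,H} → run B
t=11: ready={B,D,E,G,H} → run B
t=12: ready={B,D,E,G,H} → run B
t=13: ready={D,E,G,H} → run G
t=14: ready={D,E,G,H} → run G
t=15: ready={D,E,G,H} → run G
t=16: ready={D,E,G,H} → run G
t=17: ready={D,E,G,H} → run G
t=18: ready={D,E,G,H} → run G
t=19: ready={D,E,H} → run H
t=20: ready={D,E,H} → run H
t=21: ready={D,E,H} → run H
t=22: ready={D,E,H} → run H
t=23: ready={D,E,H} → run H
t=24: ready={D,E,H} → run H
t=25: ready={D,E} → run E
t=26: ready={D,E} → run E
t=27: ready={D,E} → run E
t=28: ready={D,E} → run E
t=29: ready={D,E} → run E
t=30: ready={D,E} → run E
t=31: ready={D,E} → run E
t=32: ready={D} → run D
t=33: ready={D} → run D
t=34: ready={D} → run D
t=35: (idle)
t=36: (idle)
t=37: (idle)
t=38: (idle)
t=39: (idle)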